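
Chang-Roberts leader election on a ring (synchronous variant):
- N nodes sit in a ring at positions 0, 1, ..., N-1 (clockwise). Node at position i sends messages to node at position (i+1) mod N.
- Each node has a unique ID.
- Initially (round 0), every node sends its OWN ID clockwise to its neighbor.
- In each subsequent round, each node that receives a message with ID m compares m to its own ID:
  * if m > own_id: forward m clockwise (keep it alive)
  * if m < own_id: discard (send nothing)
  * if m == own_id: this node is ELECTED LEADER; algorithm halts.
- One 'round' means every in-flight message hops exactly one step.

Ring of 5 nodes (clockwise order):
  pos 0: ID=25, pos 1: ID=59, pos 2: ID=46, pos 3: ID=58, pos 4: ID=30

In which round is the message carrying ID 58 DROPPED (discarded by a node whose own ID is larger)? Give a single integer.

Answer: 3

Derivation:
Round 1: pos1(id59) recv 25: drop; pos2(id46) recv 59: fwd; pos3(id58) recv 46: drop; pos4(id30) recv 58: fwd; pos0(id25) recv 30: fwd
Round 2: pos3(id58) recv 59: fwd; pos0(id25) recv 58: fwd; pos1(id59) recv 30: drop
Round 3: pos4(id30) recv 59: fwd; pos1(id59) recv 58: drop
Round 4: pos0(id25) recv 59: fwd
Round 5: pos1(id59) recv 59: ELECTED
Message ID 58 originates at pos 3; dropped at pos 1 in round 3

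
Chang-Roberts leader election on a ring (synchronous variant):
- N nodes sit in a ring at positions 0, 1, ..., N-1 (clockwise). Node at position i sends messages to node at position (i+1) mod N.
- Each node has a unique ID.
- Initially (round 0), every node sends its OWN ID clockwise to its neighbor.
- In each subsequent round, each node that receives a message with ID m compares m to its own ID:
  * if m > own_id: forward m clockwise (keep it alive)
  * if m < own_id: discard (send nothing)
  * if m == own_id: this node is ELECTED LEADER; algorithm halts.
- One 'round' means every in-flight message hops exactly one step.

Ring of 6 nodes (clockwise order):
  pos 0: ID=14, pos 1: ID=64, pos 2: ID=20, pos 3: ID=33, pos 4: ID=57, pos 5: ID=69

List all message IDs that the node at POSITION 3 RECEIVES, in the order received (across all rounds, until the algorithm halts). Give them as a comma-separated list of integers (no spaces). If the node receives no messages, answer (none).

Answer: 20,64,69

Derivation:
Round 1: pos1(id64) recv 14: drop; pos2(id20) recv 64: fwd; pos3(id33) recv 20: drop; pos4(id57) recv 33: drop; pos5(id69) recv 57: drop; pos0(id14) recv 69: fwd
Round 2: pos3(id33) recv 64: fwd; pos1(id64) recv 69: fwd
Round 3: pos4(id57) recv 64: fwd; pos2(id20) recv 69: fwd
Round 4: pos5(id69) recv 64: drop; pos3(id33) recv 69: fwd
Round 5: pos4(id57) recv 69: fwd
Round 6: pos5(id69) recv 69: ELECTED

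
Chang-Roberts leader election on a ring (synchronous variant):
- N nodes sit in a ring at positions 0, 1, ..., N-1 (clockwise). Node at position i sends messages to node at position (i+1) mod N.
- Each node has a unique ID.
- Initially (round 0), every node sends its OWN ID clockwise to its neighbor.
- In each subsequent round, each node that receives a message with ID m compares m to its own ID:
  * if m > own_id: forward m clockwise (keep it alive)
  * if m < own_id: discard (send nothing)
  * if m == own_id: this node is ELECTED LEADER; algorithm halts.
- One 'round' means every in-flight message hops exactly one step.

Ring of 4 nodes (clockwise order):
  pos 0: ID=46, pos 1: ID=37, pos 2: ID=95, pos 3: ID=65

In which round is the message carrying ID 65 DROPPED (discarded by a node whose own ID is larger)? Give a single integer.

Answer: 3

Derivation:
Round 1: pos1(id37) recv 46: fwd; pos2(id95) recv 37: drop; pos3(id65) recv 95: fwd; pos0(id46) recv 65: fwd
Round 2: pos2(id95) recv 46: drop; pos0(id46) recv 95: fwd; pos1(id37) recv 65: fwd
Round 3: pos1(id37) recv 95: fwd; pos2(id95) recv 65: drop
Round 4: pos2(id95) recv 95: ELECTED
Message ID 65 originates at pos 3; dropped at pos 2 in round 3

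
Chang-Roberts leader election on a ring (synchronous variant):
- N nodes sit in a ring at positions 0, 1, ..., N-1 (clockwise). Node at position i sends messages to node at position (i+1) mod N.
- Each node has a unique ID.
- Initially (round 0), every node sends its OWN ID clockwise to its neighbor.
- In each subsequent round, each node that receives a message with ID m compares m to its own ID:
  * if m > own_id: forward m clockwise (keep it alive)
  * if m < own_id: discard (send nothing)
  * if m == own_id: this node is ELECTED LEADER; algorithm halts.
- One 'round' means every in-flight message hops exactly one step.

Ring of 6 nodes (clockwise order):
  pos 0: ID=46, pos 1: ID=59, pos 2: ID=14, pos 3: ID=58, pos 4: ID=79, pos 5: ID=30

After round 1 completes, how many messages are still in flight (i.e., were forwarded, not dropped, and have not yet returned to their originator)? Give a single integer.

Answer: 2

Derivation:
Round 1: pos1(id59) recv 46: drop; pos2(id14) recv 59: fwd; pos3(id58) recv 14: drop; pos4(id79) recv 58: drop; pos5(id30) recv 79: fwd; pos0(id46) recv 30: drop
After round 1: 2 messages still in flight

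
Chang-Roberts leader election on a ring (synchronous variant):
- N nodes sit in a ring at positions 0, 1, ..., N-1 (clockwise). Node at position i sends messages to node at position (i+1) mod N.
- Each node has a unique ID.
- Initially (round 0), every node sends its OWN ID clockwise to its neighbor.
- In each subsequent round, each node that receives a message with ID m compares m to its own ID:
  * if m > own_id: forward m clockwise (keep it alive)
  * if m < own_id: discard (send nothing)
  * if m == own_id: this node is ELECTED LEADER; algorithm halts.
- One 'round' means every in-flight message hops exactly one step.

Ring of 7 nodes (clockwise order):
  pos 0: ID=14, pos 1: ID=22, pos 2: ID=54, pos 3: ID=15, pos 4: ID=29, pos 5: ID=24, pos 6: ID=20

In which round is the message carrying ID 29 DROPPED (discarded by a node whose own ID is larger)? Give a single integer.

Answer: 5

Derivation:
Round 1: pos1(id22) recv 14: drop; pos2(id54) recv 22: drop; pos3(id15) recv 54: fwd; pos4(id29) recv 15: drop; pos5(id24) recv 29: fwd; pos6(id20) recv 24: fwd; pos0(id14) recv 20: fwd
Round 2: pos4(id29) recv 54: fwd; pos6(id20) recv 29: fwd; pos0(id14) recv 24: fwd; pos1(id22) recv 20: drop
Round 3: pos5(id24) recv 54: fwd; pos0(id14) recv 29: fwd; pos1(id22) recv 24: fwd
Round 4: pos6(id20) recv 54: fwd; pos1(id22) recv 29: fwd; pos2(id54) recv 24: drop
Round 5: pos0(id14) recv 54: fwd; pos2(id54) recv 29: drop
Round 6: pos1(id22) recv 54: fwd
Round 7: pos2(id54) recv 54: ELECTED
Message ID 29 originates at pos 4; dropped at pos 2 in round 5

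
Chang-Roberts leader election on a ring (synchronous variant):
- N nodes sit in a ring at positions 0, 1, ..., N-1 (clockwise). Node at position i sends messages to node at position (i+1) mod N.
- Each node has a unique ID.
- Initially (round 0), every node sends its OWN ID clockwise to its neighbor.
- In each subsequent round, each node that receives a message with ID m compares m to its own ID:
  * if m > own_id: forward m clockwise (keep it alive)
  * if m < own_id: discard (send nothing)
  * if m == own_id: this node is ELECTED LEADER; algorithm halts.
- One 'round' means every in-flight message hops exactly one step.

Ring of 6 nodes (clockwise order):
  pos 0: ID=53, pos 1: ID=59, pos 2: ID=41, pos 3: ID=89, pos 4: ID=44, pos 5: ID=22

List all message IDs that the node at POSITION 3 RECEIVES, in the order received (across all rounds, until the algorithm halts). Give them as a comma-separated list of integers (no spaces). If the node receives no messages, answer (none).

Answer: 41,59,89

Derivation:
Round 1: pos1(id59) recv 53: drop; pos2(id41) recv 59: fwd; pos3(id89) recv 41: drop; pos4(id44) recv 89: fwd; pos5(id22) recv 44: fwd; pos0(id53) recv 22: drop
Round 2: pos3(id89) recv 59: drop; pos5(id22) recv 89: fwd; pos0(id53) recv 44: drop
Round 3: pos0(id53) recv 89: fwd
Round 4: pos1(id59) recv 89: fwd
Round 5: pos2(id41) recv 89: fwd
Round 6: pos3(id89) recv 89: ELECTED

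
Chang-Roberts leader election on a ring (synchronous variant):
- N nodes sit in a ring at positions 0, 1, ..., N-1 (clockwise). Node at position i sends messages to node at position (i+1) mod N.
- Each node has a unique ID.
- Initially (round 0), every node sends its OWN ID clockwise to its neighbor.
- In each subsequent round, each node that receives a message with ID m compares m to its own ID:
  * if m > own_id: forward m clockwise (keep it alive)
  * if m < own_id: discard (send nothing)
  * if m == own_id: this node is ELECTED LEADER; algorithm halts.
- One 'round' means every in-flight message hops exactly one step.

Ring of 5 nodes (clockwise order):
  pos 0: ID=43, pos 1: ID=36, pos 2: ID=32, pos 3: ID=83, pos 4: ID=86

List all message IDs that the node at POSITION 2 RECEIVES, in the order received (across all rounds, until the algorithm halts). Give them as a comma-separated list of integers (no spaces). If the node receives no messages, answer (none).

Answer: 36,43,86

Derivation:
Round 1: pos1(id36) recv 43: fwd; pos2(id32) recv 36: fwd; pos3(id83) recv 32: drop; pos4(id86) recv 83: drop; pos0(id43) recv 86: fwd
Round 2: pos2(id32) recv 43: fwd; pos3(id83) recv 36: drop; pos1(id36) recv 86: fwd
Round 3: pos3(id83) recv 43: drop; pos2(id32) recv 86: fwd
Round 4: pos3(id83) recv 86: fwd
Round 5: pos4(id86) recv 86: ELECTED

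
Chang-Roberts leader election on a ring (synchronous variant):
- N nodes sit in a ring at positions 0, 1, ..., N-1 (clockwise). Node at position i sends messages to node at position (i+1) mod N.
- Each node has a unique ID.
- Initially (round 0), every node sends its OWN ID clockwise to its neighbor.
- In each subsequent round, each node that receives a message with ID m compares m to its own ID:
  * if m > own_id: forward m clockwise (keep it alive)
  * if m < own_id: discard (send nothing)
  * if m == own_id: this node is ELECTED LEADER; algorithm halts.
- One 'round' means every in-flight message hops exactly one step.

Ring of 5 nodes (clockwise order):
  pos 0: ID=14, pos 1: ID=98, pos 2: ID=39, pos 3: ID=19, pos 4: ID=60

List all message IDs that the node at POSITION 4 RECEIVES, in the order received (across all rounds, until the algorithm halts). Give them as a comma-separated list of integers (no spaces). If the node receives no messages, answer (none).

Answer: 19,39,98

Derivation:
Round 1: pos1(id98) recv 14: drop; pos2(id39) recv 98: fwd; pos3(id19) recv 39: fwd; pos4(id60) recv 19: drop; pos0(id14) recv 60: fwd
Round 2: pos3(id19) recv 98: fwd; pos4(id60) recv 39: drop; pos1(id98) recv 60: drop
Round 3: pos4(id60) recv 98: fwd
Round 4: pos0(id14) recv 98: fwd
Round 5: pos1(id98) recv 98: ELECTED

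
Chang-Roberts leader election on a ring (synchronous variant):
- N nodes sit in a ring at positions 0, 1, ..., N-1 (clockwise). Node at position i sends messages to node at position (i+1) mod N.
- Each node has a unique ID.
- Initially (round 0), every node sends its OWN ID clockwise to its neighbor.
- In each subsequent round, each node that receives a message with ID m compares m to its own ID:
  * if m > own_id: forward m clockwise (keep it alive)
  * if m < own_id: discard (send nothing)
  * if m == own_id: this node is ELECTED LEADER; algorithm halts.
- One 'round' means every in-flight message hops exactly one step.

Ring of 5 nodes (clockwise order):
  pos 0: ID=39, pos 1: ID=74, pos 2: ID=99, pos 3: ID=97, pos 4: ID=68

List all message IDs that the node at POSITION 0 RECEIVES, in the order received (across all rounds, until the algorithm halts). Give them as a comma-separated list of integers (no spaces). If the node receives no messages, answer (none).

Answer: 68,97,99

Derivation:
Round 1: pos1(id74) recv 39: drop; pos2(id99) recv 74: drop; pos3(id97) recv 99: fwd; pos4(id68) recv 97: fwd; pos0(id39) recv 68: fwd
Round 2: pos4(id68) recv 99: fwd; pos0(id39) recv 97: fwd; pos1(id74) recv 68: drop
Round 3: pos0(id39) recv 99: fwd; pos1(id74) recv 97: fwd
Round 4: pos1(id74) recv 99: fwd; pos2(id99) recv 97: drop
Round 5: pos2(id99) recv 99: ELECTED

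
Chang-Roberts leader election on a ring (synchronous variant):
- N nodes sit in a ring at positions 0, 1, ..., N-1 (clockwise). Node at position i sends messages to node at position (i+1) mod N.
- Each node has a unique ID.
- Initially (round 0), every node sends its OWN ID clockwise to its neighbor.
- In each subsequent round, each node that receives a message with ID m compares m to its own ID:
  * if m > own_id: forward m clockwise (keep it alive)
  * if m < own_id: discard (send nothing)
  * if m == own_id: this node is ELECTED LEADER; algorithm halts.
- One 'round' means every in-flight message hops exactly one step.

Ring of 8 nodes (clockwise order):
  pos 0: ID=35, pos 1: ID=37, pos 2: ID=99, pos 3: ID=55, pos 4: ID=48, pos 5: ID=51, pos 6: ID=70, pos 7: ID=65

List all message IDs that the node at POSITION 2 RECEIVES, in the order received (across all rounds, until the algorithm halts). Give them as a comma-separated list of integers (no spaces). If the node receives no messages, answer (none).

Round 1: pos1(id37) recv 35: drop; pos2(id99) recv 37: drop; pos3(id55) recv 99: fwd; pos4(id48) recv 55: fwd; pos5(id51) recv 48: drop; pos6(id70) recv 51: drop; pos7(id65) recv 70: fwd; pos0(id35) recv 65: fwd
Round 2: pos4(id48) recv 99: fwd; pos5(id51) recv 55: fwd; pos0(id35) recv 70: fwd; pos1(id37) recv 65: fwd
Round 3: pos5(id51) recv 99: fwd; pos6(id70) recv 55: drop; pos1(id37) recv 70: fwd; pos2(id99) recv 65: drop
Round 4: pos6(id70) recv 99: fwd; pos2(id99) recv 70: drop
Round 5: pos7(id65) recv 99: fwd
Round 6: pos0(id35) recv 99: fwd
Round 7: pos1(id37) recv 99: fwd
Round 8: pos2(id99) recv 99: ELECTED

Answer: 37,65,70,99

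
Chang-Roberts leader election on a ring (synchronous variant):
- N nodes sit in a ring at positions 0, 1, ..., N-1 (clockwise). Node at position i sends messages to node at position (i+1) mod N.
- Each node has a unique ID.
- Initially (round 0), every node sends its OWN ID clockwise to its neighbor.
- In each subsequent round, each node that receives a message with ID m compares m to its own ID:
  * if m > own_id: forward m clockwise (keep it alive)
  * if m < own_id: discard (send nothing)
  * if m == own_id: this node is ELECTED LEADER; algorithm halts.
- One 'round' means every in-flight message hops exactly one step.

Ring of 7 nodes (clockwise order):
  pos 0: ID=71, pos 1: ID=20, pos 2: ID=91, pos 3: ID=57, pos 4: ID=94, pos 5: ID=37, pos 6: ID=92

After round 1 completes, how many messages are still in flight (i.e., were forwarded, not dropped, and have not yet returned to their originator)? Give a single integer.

Round 1: pos1(id20) recv 71: fwd; pos2(id91) recv 20: drop; pos3(id57) recv 91: fwd; pos4(id94) recv 57: drop; pos5(id37) recv 94: fwd; pos6(id92) recv 37: drop; pos0(id71) recv 92: fwd
After round 1: 4 messages still in flight

Answer: 4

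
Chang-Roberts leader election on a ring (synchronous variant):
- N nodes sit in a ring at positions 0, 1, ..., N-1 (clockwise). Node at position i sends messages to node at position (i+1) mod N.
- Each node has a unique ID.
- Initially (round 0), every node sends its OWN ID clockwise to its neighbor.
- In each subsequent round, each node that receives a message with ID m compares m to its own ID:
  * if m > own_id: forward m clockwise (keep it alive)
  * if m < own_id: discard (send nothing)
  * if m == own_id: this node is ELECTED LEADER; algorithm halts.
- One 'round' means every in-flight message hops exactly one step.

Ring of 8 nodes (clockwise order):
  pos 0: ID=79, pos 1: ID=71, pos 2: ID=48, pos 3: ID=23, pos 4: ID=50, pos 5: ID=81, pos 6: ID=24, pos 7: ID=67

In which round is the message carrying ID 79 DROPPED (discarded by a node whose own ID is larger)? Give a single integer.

Round 1: pos1(id71) recv 79: fwd; pos2(id48) recv 71: fwd; pos3(id23) recv 48: fwd; pos4(id50) recv 23: drop; pos5(id81) recv 50: drop; pos6(id24) recv 81: fwd; pos7(id67) recv 24: drop; pos0(id79) recv 67: drop
Round 2: pos2(id48) recv 79: fwd; pos3(id23) recv 71: fwd; pos4(id50) recv 48: drop; pos7(id67) recv 81: fwd
Round 3: pos3(id23) recv 79: fwd; pos4(id50) recv 71: fwd; pos0(id79) recv 81: fwd
Round 4: pos4(id50) recv 79: fwd; pos5(id81) recv 71: drop; pos1(id71) recv 81: fwd
Round 5: pos5(id81) recv 79: drop; pos2(id48) recv 81: fwd
Round 6: pos3(id23) recv 81: fwd
Round 7: pos4(id50) recv 81: fwd
Round 8: pos5(id81) recv 81: ELECTED
Message ID 79 originates at pos 0; dropped at pos 5 in round 5

Answer: 5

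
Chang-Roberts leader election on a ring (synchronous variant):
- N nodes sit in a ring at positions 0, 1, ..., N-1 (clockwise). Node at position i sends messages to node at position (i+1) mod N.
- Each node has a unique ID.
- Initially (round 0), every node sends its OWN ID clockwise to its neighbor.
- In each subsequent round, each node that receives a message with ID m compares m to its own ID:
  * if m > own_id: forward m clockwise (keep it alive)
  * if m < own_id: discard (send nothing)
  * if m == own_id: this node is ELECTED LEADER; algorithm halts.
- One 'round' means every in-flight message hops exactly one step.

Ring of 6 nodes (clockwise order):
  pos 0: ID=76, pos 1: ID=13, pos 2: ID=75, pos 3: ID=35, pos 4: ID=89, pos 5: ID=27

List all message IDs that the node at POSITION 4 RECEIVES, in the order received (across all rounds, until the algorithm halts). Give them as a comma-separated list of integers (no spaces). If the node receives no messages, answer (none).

Answer: 35,75,76,89

Derivation:
Round 1: pos1(id13) recv 76: fwd; pos2(id75) recv 13: drop; pos3(id35) recv 75: fwd; pos4(id89) recv 35: drop; pos5(id27) recv 89: fwd; pos0(id76) recv 27: drop
Round 2: pos2(id75) recv 76: fwd; pos4(id89) recv 75: drop; pos0(id76) recv 89: fwd
Round 3: pos3(id35) recv 76: fwd; pos1(id13) recv 89: fwd
Round 4: pos4(id89) recv 76: drop; pos2(id75) recv 89: fwd
Round 5: pos3(id35) recv 89: fwd
Round 6: pos4(id89) recv 89: ELECTED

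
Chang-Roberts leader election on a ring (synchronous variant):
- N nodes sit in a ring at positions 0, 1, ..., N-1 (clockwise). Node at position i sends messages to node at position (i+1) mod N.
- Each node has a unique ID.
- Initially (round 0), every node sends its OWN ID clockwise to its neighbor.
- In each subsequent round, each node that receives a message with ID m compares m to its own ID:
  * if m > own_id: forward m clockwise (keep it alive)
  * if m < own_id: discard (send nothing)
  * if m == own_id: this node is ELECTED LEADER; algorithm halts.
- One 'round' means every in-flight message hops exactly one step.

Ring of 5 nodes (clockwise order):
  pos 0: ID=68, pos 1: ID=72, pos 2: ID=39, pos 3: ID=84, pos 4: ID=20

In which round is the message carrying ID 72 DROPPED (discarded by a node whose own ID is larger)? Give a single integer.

Answer: 2

Derivation:
Round 1: pos1(id72) recv 68: drop; pos2(id39) recv 72: fwd; pos3(id84) recv 39: drop; pos4(id20) recv 84: fwd; pos0(id68) recv 20: drop
Round 2: pos3(id84) recv 72: drop; pos0(id68) recv 84: fwd
Round 3: pos1(id72) recv 84: fwd
Round 4: pos2(id39) recv 84: fwd
Round 5: pos3(id84) recv 84: ELECTED
Message ID 72 originates at pos 1; dropped at pos 3 in round 2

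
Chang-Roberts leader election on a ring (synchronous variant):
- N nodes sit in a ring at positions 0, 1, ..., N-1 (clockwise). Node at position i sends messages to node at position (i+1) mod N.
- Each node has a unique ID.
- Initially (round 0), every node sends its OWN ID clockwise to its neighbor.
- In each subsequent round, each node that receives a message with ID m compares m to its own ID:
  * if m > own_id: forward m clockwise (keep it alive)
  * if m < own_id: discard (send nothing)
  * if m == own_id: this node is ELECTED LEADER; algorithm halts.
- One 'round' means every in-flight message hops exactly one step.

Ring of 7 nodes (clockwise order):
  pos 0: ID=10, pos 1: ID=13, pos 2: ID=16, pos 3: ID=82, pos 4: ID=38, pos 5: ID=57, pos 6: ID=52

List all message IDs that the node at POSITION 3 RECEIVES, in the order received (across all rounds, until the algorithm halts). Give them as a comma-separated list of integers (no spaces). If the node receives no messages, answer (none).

Round 1: pos1(id13) recv 10: drop; pos2(id16) recv 13: drop; pos3(id82) recv 16: drop; pos4(id38) recv 82: fwd; pos5(id57) recv 38: drop; pos6(id52) recv 57: fwd; pos0(id10) recv 52: fwd
Round 2: pos5(id57) recv 82: fwd; pos0(id10) recv 57: fwd; pos1(id13) recv 52: fwd
Round 3: pos6(id52) recv 82: fwd; pos1(id13) recv 57: fwd; pos2(id16) recv 52: fwd
Round 4: pos0(id10) recv 82: fwd; pos2(id16) recv 57: fwd; pos3(id82) recv 52: drop
Round 5: pos1(id13) recv 82: fwd; pos3(id82) recv 57: drop
Round 6: pos2(id16) recv 82: fwd
Round 7: pos3(id82) recv 82: ELECTED

Answer: 16,52,57,82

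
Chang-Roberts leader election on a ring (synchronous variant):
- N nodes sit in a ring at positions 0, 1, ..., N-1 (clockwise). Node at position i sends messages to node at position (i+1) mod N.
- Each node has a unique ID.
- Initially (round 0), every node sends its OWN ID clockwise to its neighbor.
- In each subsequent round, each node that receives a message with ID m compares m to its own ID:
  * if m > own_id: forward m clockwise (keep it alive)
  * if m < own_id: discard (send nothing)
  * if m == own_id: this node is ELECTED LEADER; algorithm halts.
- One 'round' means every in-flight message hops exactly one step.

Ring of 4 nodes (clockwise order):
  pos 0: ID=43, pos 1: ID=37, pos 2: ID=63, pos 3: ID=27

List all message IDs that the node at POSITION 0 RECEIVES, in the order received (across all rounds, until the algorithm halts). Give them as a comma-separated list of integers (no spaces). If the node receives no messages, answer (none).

Answer: 27,63

Derivation:
Round 1: pos1(id37) recv 43: fwd; pos2(id63) recv 37: drop; pos3(id27) recv 63: fwd; pos0(id43) recv 27: drop
Round 2: pos2(id63) recv 43: drop; pos0(id43) recv 63: fwd
Round 3: pos1(id37) recv 63: fwd
Round 4: pos2(id63) recv 63: ELECTED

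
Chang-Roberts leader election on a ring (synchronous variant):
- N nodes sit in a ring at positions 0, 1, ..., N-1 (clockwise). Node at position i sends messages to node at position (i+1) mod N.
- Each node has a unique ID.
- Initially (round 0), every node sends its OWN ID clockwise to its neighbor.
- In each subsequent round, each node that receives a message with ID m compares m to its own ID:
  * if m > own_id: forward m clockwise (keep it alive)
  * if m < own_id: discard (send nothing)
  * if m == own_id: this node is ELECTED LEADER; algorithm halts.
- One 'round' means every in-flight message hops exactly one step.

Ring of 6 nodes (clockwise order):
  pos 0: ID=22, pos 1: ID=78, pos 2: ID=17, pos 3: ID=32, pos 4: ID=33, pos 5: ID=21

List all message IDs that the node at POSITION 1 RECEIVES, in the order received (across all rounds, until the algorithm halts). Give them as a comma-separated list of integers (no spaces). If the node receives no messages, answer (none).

Round 1: pos1(id78) recv 22: drop; pos2(id17) recv 78: fwd; pos3(id32) recv 17: drop; pos4(id33) recv 32: drop; pos5(id21) recv 33: fwd; pos0(id22) recv 21: drop
Round 2: pos3(id32) recv 78: fwd; pos0(id22) recv 33: fwd
Round 3: pos4(id33) recv 78: fwd; pos1(id78) recv 33: drop
Round 4: pos5(id21) recv 78: fwd
Round 5: pos0(id22) recv 78: fwd
Round 6: pos1(id78) recv 78: ELECTED

Answer: 22,33,78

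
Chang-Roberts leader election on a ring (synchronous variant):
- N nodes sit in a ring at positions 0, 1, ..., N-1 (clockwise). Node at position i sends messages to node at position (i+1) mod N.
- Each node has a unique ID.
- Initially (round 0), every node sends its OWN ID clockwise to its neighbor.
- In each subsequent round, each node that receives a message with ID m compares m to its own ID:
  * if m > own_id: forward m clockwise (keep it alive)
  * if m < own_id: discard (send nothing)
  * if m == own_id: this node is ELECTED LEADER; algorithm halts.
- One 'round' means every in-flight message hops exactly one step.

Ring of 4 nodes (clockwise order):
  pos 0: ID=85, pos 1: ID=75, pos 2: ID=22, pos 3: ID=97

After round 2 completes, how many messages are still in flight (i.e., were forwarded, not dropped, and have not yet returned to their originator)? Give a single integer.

Answer: 2

Derivation:
Round 1: pos1(id75) recv 85: fwd; pos2(id22) recv 75: fwd; pos3(id97) recv 22: drop; pos0(id85) recv 97: fwd
Round 2: pos2(id22) recv 85: fwd; pos3(id97) recv 75: drop; pos1(id75) recv 97: fwd
After round 2: 2 messages still in flight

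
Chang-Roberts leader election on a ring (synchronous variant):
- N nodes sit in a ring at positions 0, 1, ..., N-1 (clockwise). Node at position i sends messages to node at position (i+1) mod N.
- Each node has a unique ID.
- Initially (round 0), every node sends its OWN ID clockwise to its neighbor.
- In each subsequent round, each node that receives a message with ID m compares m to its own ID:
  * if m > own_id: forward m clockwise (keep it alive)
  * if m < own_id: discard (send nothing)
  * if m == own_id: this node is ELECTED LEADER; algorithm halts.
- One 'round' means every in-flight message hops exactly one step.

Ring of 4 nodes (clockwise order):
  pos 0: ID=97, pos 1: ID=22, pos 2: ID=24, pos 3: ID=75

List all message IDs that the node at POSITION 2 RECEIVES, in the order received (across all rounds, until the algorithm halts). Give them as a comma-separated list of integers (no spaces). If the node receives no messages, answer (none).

Round 1: pos1(id22) recv 97: fwd; pos2(id24) recv 22: drop; pos3(id75) recv 24: drop; pos0(id97) recv 75: drop
Round 2: pos2(id24) recv 97: fwd
Round 3: pos3(id75) recv 97: fwd
Round 4: pos0(id97) recv 97: ELECTED

Answer: 22,97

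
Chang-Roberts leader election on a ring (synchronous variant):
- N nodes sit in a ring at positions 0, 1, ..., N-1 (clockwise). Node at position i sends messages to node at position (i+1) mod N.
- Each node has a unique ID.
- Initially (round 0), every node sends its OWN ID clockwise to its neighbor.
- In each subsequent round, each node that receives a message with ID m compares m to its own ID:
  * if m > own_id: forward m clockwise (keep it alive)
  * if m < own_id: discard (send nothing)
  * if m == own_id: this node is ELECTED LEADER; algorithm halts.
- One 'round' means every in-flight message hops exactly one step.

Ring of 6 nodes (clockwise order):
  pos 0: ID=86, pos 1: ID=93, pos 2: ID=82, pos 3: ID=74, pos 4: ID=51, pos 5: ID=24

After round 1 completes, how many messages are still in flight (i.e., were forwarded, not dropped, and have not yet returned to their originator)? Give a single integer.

Round 1: pos1(id93) recv 86: drop; pos2(id82) recv 93: fwd; pos3(id74) recv 82: fwd; pos4(id51) recv 74: fwd; pos5(id24) recv 51: fwd; pos0(id86) recv 24: drop
After round 1: 4 messages still in flight

Answer: 4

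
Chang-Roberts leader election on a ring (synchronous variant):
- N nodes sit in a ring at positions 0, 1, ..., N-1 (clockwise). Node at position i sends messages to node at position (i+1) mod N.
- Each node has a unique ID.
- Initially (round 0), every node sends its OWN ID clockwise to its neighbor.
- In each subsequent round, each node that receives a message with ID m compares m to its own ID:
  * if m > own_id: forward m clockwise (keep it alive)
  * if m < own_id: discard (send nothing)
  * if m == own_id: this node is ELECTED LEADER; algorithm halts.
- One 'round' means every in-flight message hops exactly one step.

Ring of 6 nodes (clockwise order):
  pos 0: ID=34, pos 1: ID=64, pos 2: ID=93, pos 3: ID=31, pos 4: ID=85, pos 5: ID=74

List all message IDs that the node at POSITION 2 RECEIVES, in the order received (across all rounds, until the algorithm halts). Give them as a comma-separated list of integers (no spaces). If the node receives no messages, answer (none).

Answer: 64,74,85,93

Derivation:
Round 1: pos1(id64) recv 34: drop; pos2(id93) recv 64: drop; pos3(id31) recv 93: fwd; pos4(id85) recv 31: drop; pos5(id74) recv 85: fwd; pos0(id34) recv 74: fwd
Round 2: pos4(id85) recv 93: fwd; pos0(id34) recv 85: fwd; pos1(id64) recv 74: fwd
Round 3: pos5(id74) recv 93: fwd; pos1(id64) recv 85: fwd; pos2(id93) recv 74: drop
Round 4: pos0(id34) recv 93: fwd; pos2(id93) recv 85: drop
Round 5: pos1(id64) recv 93: fwd
Round 6: pos2(id93) recv 93: ELECTED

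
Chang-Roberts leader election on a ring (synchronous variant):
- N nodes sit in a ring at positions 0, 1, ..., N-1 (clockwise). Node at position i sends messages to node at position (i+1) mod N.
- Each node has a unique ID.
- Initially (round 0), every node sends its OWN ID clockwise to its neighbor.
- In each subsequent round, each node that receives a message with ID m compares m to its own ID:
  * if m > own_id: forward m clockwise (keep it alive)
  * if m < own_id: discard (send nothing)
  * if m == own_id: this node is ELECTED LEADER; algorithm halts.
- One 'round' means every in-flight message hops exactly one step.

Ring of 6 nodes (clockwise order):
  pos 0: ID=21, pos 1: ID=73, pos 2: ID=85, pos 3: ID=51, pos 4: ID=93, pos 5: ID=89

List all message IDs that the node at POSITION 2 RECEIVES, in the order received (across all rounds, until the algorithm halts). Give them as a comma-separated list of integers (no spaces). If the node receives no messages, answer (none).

Round 1: pos1(id73) recv 21: drop; pos2(id85) recv 73: drop; pos3(id51) recv 85: fwd; pos4(id93) recv 51: drop; pos5(id89) recv 93: fwd; pos0(id21) recv 89: fwd
Round 2: pos4(id93) recv 85: drop; pos0(id21) recv 93: fwd; pos1(id73) recv 89: fwd
Round 3: pos1(id73) recv 93: fwd; pos2(id85) recv 89: fwd
Round 4: pos2(id85) recv 93: fwd; pos3(id51) recv 89: fwd
Round 5: pos3(id51) recv 93: fwd; pos4(id93) recv 89: drop
Round 6: pos4(id93) recv 93: ELECTED

Answer: 73,89,93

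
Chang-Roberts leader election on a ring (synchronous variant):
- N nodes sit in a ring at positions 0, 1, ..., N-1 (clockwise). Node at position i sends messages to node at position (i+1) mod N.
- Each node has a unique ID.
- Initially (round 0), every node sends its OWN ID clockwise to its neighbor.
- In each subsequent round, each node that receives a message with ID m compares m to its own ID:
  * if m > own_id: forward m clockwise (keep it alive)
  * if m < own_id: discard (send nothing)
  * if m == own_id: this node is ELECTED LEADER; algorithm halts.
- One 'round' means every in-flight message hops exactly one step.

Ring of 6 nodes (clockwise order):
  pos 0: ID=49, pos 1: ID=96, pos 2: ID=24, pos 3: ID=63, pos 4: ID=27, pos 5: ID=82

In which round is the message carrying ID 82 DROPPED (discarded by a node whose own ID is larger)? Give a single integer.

Answer: 2

Derivation:
Round 1: pos1(id96) recv 49: drop; pos2(id24) recv 96: fwd; pos3(id63) recv 24: drop; pos4(id27) recv 63: fwd; pos5(id82) recv 27: drop; pos0(id49) recv 82: fwd
Round 2: pos3(id63) recv 96: fwd; pos5(id82) recv 63: drop; pos1(id96) recv 82: drop
Round 3: pos4(id27) recv 96: fwd
Round 4: pos5(id82) recv 96: fwd
Round 5: pos0(id49) recv 96: fwd
Round 6: pos1(id96) recv 96: ELECTED
Message ID 82 originates at pos 5; dropped at pos 1 in round 2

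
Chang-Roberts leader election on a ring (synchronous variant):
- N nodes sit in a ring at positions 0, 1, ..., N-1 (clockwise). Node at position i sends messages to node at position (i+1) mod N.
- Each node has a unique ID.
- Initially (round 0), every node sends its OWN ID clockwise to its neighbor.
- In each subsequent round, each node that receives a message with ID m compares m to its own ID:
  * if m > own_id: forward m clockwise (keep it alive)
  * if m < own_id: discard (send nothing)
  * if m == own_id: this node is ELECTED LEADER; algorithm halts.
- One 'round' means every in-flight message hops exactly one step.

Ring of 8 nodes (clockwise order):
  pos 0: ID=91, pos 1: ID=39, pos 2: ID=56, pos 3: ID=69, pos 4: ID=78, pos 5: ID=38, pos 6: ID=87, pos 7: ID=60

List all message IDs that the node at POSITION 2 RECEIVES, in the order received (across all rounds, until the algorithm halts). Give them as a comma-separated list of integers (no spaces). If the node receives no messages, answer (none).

Round 1: pos1(id39) recv 91: fwd; pos2(id56) recv 39: drop; pos3(id69) recv 56: drop; pos4(id78) recv 69: drop; pos5(id38) recv 78: fwd; pos6(id87) recv 38: drop; pos7(id60) recv 87: fwd; pos0(id91) recv 60: drop
Round 2: pos2(id56) recv 91: fwd; pos6(id87) recv 78: drop; pos0(id91) recv 87: drop
Round 3: pos3(id69) recv 91: fwd
Round 4: pos4(id78) recv 91: fwd
Round 5: pos5(id38) recv 91: fwd
Round 6: pos6(id87) recv 91: fwd
Round 7: pos7(id60) recv 91: fwd
Round 8: pos0(id91) recv 91: ELECTED

Answer: 39,91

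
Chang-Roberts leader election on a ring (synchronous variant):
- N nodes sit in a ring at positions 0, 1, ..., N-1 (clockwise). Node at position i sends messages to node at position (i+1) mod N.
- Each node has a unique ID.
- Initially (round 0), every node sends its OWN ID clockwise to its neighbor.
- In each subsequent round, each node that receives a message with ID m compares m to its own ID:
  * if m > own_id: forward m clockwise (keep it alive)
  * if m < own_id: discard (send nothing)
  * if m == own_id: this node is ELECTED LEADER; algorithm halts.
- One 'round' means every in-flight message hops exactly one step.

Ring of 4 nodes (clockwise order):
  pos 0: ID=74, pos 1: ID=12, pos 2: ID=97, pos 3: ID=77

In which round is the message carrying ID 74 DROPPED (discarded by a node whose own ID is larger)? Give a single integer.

Answer: 2

Derivation:
Round 1: pos1(id12) recv 74: fwd; pos2(id97) recv 12: drop; pos3(id77) recv 97: fwd; pos0(id74) recv 77: fwd
Round 2: pos2(id97) recv 74: drop; pos0(id74) recv 97: fwd; pos1(id12) recv 77: fwd
Round 3: pos1(id12) recv 97: fwd; pos2(id97) recv 77: drop
Round 4: pos2(id97) recv 97: ELECTED
Message ID 74 originates at pos 0; dropped at pos 2 in round 2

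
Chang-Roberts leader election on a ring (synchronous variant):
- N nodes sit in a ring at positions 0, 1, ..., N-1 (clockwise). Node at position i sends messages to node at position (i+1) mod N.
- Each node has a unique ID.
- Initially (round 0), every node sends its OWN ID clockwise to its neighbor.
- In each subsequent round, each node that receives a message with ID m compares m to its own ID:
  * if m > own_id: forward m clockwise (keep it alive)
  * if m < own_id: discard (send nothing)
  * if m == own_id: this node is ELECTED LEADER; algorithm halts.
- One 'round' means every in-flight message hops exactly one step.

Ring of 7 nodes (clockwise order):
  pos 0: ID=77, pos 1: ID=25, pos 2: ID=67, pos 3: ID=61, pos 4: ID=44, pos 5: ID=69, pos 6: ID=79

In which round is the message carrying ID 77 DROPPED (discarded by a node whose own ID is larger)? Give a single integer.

Answer: 6

Derivation:
Round 1: pos1(id25) recv 77: fwd; pos2(id67) recv 25: drop; pos3(id61) recv 67: fwd; pos4(id44) recv 61: fwd; pos5(id69) recv 44: drop; pos6(id79) recv 69: drop; pos0(id77) recv 79: fwd
Round 2: pos2(id67) recv 77: fwd; pos4(id44) recv 67: fwd; pos5(id69) recv 61: drop; pos1(id25) recv 79: fwd
Round 3: pos3(id61) recv 77: fwd; pos5(id69) recv 67: drop; pos2(id67) recv 79: fwd
Round 4: pos4(id44) recv 77: fwd; pos3(id61) recv 79: fwd
Round 5: pos5(id69) recv 77: fwd; pos4(id44) recv 79: fwd
Round 6: pos6(id79) recv 77: drop; pos5(id69) recv 79: fwd
Round 7: pos6(id79) recv 79: ELECTED
Message ID 77 originates at pos 0; dropped at pos 6 in round 6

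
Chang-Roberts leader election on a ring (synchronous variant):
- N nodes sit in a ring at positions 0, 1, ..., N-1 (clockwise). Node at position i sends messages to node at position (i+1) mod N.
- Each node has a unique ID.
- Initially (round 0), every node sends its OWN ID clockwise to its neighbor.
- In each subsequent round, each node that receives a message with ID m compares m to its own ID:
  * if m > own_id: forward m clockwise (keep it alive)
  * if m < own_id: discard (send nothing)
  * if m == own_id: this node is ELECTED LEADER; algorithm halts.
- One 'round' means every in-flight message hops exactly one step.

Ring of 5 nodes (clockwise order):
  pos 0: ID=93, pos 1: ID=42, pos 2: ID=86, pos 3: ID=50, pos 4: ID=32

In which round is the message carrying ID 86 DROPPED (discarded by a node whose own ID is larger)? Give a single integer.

Answer: 3

Derivation:
Round 1: pos1(id42) recv 93: fwd; pos2(id86) recv 42: drop; pos3(id50) recv 86: fwd; pos4(id32) recv 50: fwd; pos0(id93) recv 32: drop
Round 2: pos2(id86) recv 93: fwd; pos4(id32) recv 86: fwd; pos0(id93) recv 50: drop
Round 3: pos3(id50) recv 93: fwd; pos0(id93) recv 86: drop
Round 4: pos4(id32) recv 93: fwd
Round 5: pos0(id93) recv 93: ELECTED
Message ID 86 originates at pos 2; dropped at pos 0 in round 3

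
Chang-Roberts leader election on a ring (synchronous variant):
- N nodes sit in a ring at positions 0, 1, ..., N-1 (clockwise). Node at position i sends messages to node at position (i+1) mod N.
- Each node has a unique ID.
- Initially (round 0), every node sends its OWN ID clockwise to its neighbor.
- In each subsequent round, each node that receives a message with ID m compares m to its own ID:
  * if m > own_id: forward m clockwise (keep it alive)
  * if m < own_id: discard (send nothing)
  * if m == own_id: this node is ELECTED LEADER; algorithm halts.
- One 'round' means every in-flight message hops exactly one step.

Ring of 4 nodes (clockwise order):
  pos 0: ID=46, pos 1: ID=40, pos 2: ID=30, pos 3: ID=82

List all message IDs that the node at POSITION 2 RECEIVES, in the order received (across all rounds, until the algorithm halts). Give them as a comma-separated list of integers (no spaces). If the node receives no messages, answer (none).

Answer: 40,46,82

Derivation:
Round 1: pos1(id40) recv 46: fwd; pos2(id30) recv 40: fwd; pos3(id82) recv 30: drop; pos0(id46) recv 82: fwd
Round 2: pos2(id30) recv 46: fwd; pos3(id82) recv 40: drop; pos1(id40) recv 82: fwd
Round 3: pos3(id82) recv 46: drop; pos2(id30) recv 82: fwd
Round 4: pos3(id82) recv 82: ELECTED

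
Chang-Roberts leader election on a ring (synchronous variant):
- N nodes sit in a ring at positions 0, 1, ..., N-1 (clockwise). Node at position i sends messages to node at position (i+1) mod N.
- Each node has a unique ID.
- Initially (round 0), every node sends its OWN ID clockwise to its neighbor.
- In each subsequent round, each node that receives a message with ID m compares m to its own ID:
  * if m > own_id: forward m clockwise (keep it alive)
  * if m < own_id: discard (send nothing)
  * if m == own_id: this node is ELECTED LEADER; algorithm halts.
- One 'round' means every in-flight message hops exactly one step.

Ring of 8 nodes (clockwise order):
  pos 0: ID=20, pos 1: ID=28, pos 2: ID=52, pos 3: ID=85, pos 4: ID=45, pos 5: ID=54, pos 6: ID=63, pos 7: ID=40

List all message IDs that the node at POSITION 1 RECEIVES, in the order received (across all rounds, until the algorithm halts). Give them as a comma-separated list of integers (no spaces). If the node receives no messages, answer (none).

Answer: 20,40,63,85

Derivation:
Round 1: pos1(id28) recv 20: drop; pos2(id52) recv 28: drop; pos3(id85) recv 52: drop; pos4(id45) recv 85: fwd; pos5(id54) recv 45: drop; pos6(id63) recv 54: drop; pos7(id40) recv 63: fwd; pos0(id20) recv 40: fwd
Round 2: pos5(id54) recv 85: fwd; pos0(id20) recv 63: fwd; pos1(id28) recv 40: fwd
Round 3: pos6(id63) recv 85: fwd; pos1(id28) recv 63: fwd; pos2(id52) recv 40: drop
Round 4: pos7(id40) recv 85: fwd; pos2(id52) recv 63: fwd
Round 5: pos0(id20) recv 85: fwd; pos3(id85) recv 63: drop
Round 6: pos1(id28) recv 85: fwd
Round 7: pos2(id52) recv 85: fwd
Round 8: pos3(id85) recv 85: ELECTED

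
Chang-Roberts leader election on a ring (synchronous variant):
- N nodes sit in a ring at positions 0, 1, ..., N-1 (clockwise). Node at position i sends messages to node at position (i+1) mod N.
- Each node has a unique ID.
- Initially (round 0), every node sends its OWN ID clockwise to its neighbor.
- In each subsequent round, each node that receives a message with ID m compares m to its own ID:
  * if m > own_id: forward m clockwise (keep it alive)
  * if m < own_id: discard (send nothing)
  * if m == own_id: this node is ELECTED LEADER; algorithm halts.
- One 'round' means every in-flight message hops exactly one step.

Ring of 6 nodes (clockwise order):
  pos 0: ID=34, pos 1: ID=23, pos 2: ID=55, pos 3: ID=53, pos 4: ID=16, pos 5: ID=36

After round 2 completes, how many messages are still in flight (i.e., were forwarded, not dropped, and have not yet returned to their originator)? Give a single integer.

Round 1: pos1(id23) recv 34: fwd; pos2(id55) recv 23: drop; pos3(id53) recv 55: fwd; pos4(id16) recv 53: fwd; pos5(id36) recv 16: drop; pos0(id34) recv 36: fwd
Round 2: pos2(id55) recv 34: drop; pos4(id16) recv 55: fwd; pos5(id36) recv 53: fwd; pos1(id23) recv 36: fwd
After round 2: 3 messages still in flight

Answer: 3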